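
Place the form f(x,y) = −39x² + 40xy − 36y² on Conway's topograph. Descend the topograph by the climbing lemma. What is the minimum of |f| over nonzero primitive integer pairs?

translate: b→38 (≡-40 mod 78), so (39,-40,36)→(39,38,35)
flip: (39,38,35)→(35,-38,39)
translate: b→32 (≡-38 mod 70), so (35,-38,39)→(35,32,36)
reduced (well bottom): (35,32,36) with a≤c, −a<b≤a
well minimum |f| = |-35| = 35 (negative-definite)

35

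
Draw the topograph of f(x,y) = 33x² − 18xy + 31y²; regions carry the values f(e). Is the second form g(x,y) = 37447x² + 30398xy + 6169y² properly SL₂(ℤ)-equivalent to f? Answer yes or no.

D₁ = -3768, D₂ = -3768
f: flip: (33,-18,31)→(31,18,33)
f: reduced (well bottom): (31,18,33) with a≤c, −a<b≤a
g: flip: (37447,30398,6169)→(6169,-30398,37447)
g: translate: b→-5722 (≡-30398 mod 12338), so (6169,-30398,37447)→(6169,-5722,1327)
g: flip: (6169,-5722,1327)→(1327,5722,6169)
g: translate: b→414 (≡5722 mod 2654), so (1327,5722,6169)→(1327,414,33)
g: flip: (1327,414,33)→(33,-414,1327)
g: translate: b→-18 (≡-414 mod 66), so (33,-414,1327)→(33,-18,31)
g: flip: (33,-18,31)→(31,18,33)
g: reduced (well bottom): (31,18,33) with a≤c, −a<b≤a
reduced forms (31, 18, 33) vs (31, 18, 33) ⇒ equivalent

yes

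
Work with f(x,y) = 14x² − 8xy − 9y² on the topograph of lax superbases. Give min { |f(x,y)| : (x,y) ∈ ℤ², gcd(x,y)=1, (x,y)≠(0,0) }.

descent: ρ → (-9,8,14)  [lands on river]
river: ρ → (14,20,-3)
river: ρ → (-3,22,7)
river: ρ → (7,20,-6)
river: ρ → (-6,16,13)
river: ρ → (13,10,-9)
closes: descent 1, river 6
min |a| on river = 3

3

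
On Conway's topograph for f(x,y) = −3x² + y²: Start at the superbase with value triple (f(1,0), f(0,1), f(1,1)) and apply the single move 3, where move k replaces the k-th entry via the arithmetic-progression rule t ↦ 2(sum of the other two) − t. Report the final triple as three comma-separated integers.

start (-3,1,-2) = (f(1,0),f(0,1),f(1,1))
replace slot 3: 2·((-3)+1) − (-2) = -2 → (-3,1,-2)

-3,1,-2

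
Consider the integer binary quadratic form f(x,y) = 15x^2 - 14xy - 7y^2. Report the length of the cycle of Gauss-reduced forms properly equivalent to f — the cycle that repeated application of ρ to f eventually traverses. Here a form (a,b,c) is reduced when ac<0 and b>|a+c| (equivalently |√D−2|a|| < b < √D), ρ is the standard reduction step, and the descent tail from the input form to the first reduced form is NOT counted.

D = 616, ⌊√D⌋ = 24
descent: ρ → (-7,14,15)  [lands on river]
river: ρ → (15,16,-6)
river: ρ → (-6,20,9)
river: ρ → (9,16,-10)
river: ρ → (-10,24,1)
river: ρ → (1,24,-10)
river: ρ → (-10,16,9)
river: ρ → (9,20,-6)
river: ρ → (-6,16,15)
river: ρ → (15,14,-7)
ρ-cycle length = 10 (tail of 1 descent step not counted)

10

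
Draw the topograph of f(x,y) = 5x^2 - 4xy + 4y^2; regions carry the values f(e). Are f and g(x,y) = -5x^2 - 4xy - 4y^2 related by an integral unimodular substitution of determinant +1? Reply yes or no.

D₁ = -64, D₂ = -64
f: flip: (5,-4,4)→(4,4,5)
f: reduced (well bottom): (4,4,5) with a≤c, −a<b≤a
g is negative-definite; reduce −g:
−g: flip: (5,4,4)→(4,-4,5)
−g: translate: b→4 (≡-4 mod 8), so (4,-4,5)→(4,4,5)
−g: reduced (well bottom): (4,4,5) with a≤c, −a<b≤a
flip sign back: reduced form of g is (-4,-4,-5)
reduced forms (4, 4, 5) vs (-4, -4, -5) ⇒ inequivalent

no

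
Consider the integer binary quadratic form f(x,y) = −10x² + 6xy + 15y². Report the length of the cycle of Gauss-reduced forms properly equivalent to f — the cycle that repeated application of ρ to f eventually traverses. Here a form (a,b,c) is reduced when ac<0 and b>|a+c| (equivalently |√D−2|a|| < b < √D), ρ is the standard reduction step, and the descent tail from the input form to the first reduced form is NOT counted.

D = 636, ⌊√D⌋ = 25
river: ρ → (15,24,-1)
river: ρ → (-1,24,15)
river: ρ → (15,6,-10)
river: ρ → (-10,14,11)
river: ρ → (11,8,-13)
river: ρ → (-13,18,6)
river: ρ → (6,18,-13)
river: ρ → (-13,8,11)
river: ρ → (11,14,-10)
river: ρ → (-10,6,15)
ρ-cycle length = 10 (tail of 0 descent steps not counted)

10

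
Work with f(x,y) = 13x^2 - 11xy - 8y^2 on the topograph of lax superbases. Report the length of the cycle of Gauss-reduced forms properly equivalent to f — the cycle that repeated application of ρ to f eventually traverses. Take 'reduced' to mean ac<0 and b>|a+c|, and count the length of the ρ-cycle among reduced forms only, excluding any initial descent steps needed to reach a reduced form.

D = 537, ⌊√D⌋ = 23
descent: ρ → (-8,11,13)  [lands on river]
river: ρ → (13,15,-6)
river: ρ → (-6,21,4)
river: ρ → (4,19,-11)
river: ρ → (-11,3,12)
river: ρ → (12,21,-2)
river: ρ → (-2,23,1)
river: ρ → (1,23,-2)
river: ρ → (-2,21,12)
river: ρ → (12,3,-11)
river: ρ → (-11,19,4)
river: ρ → (4,21,-6)
river: ρ → (-6,15,13)
river: ρ → (13,11,-8)
river: ρ → (-8,21,3)
river: ρ → (3,21,-8)
ρ-cycle length = 16 (tail of 1 descent step not counted)

16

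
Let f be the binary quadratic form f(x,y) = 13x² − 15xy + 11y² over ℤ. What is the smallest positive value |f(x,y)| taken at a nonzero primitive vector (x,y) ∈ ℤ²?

translate: b→11 (≡-15 mod 26), so (13,-15,11)→(13,11,9)
flip: (13,11,9)→(9,-11,13)
translate: b→7 (≡-11 mod 18), so (9,-11,13)→(9,7,11)
reduced (well bottom): (9,7,11) with a≤c, −a<b≤a
well minimum = a = 9

9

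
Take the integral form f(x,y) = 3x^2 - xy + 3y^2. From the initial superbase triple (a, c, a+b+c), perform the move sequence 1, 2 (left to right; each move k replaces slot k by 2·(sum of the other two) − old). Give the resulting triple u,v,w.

start (3,3,5) = (f(1,0),f(0,1),f(1,1))
replace slot 1: 2·(3+5) − 3 = 13 → (13,3,5)
replace slot 2: 2·(13+5) − 3 = 33 → (13,33,5)

13,33,5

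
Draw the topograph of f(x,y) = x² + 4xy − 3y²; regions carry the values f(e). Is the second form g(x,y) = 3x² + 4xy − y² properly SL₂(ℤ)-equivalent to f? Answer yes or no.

D₁ = 28, D₂ = 28
river cycle of f (length 4): (-3, 2, 2), (2, 2, -3), (-3, 4, 1), (1, 4, -3)
river cycle of g (length 4): (-1, 4, 3), (3, 2, -2), (-2, 2, 3), (3, 4, -1)
cycles differ ⇒ inequivalent

no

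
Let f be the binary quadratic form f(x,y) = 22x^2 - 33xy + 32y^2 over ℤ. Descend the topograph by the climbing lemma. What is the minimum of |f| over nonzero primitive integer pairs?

translate: b→11 (≡-33 mod 44), so (22,-33,32)→(22,11,21)
flip: (22,11,21)→(21,-11,22)
reduced (well bottom): (21,-11,22) with a≤c, −a<b≤a
well minimum = a = 21

21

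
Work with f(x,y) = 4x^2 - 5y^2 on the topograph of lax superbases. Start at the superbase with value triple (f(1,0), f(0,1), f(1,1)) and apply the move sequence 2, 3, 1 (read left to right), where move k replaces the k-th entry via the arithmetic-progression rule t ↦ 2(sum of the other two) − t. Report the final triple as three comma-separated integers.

start (4,-5,-1) = (f(1,0),f(0,1),f(1,1))
replace slot 2: 2·(4+(-1)) − (-5) = 11 → (4,11,-1)
replace slot 3: 2·(4+11) − (-1) = 31 → (4,11,31)
replace slot 1: 2·(11+31) − 4 = 80 → (80,11,31)

80,11,31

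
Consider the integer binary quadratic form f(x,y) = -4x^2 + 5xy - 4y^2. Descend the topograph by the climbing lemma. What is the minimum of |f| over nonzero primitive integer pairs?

translate: b→3 (≡-5 mod 8), so (4,-5,4)→(4,3,3)
flip: (4,3,3)→(3,-3,4)
translate: b→3 (≡-3 mod 6), so (3,-3,4)→(3,3,4)
reduced (well bottom): (3,3,4) with a≤c, −a<b≤a
well minimum |f| = |-3| = 3 (negative-definite)

3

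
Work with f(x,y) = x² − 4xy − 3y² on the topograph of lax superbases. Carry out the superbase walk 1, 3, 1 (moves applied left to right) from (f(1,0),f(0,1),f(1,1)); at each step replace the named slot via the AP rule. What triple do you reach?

start (1,-3,-6) = (f(1,0),f(0,1),f(1,1))
replace slot 1: 2·((-3)+(-6)) − 1 = -19 → (-19,-3,-6)
replace slot 3: 2·((-19)+(-3)) − (-6) = -38 → (-19,-3,-38)
replace slot 1: 2·((-3)+(-38)) − (-19) = -63 → (-63,-3,-38)

-63,-3,-38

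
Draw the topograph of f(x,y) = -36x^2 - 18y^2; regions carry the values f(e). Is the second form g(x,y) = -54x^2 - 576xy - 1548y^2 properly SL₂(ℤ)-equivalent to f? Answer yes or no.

D₁ = -2592, D₂ = -2592
f is negative-definite; reduce −f:
−f: flip: (36,0,18)→(18,0,36)
−f: reduced (well bottom): (18,0,36) with a≤c, −a<b≤a
flip sign back: reduced form of f is (-18,0,-36)
g is negative-definite; reduce −g:
−g: translate: b→36 (≡576 mod 108), so (54,576,1548)→(54,36,18)
−g: flip: (54,36,18)→(18,-36,54)
−g: translate: b→0 (≡-36 mod 36), so (18,-36,54)→(18,0,36)
−g: reduced (well bottom): (18,0,36) with a≤c, −a<b≤a
flip sign back: reduced form of g is (-18,0,-36)
reduced forms (-18, 0, -36) vs (-18, 0, -36) ⇒ equivalent

yes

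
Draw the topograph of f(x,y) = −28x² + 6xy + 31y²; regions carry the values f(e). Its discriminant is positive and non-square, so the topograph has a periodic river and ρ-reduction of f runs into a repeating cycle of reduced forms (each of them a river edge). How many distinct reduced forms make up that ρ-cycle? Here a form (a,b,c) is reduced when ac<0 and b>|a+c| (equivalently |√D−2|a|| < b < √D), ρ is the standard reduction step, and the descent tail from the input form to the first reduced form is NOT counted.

D = 3508, ⌊√D⌋ = 59
river: ρ → (31,56,-3)
river: ρ → (-3,58,12)
river: ρ → (12,38,-43)
river: ρ → (-43,48,7)
river: ρ → (7,50,-36)
river: ρ → (-36,22,21)
river: ρ → (21,20,-37)
river: ρ → (-37,54,4)
river: ρ → (4,58,-9)
river: ρ → (-9,50,28)
river: ρ → (28,6,-31)
river: ρ → (-31,56,3)
river: ρ → (3,58,-12)
river: ρ → (-12,38,43)
river: ρ → (43,48,-7)
river: ρ → (-7,50,36)
river: ρ → (36,22,-21)
river: ρ → (-21,20,37)
river: ρ → (37,54,-4)
river: ρ → (-4,58,9)
river: ρ → (9,50,-28)
river: ρ → (-28,6,31)
ρ-cycle length = 22 (tail of 0 descent steps not counted)

22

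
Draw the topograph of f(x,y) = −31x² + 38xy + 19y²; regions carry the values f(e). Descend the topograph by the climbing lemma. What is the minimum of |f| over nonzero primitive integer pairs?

river: ρ → (19,38,-31)
river: ρ → (-31,24,26)
river: ρ → (26,28,-29)
river: ρ → (-29,30,25)
river: ρ → (25,20,-34)
river: ρ → (-34,48,11)
river: ρ → (11,40,-50)
river: ρ → (-50,60,1)
river: ρ → (1,60,-50)
river: ρ → (-50,40,11)
river: ρ → (11,48,-34)
river: ρ → (-34,20,25)
river: ρ → (25,30,-29)
river: ρ → (-29,28,26)
river: ρ → (26,24,-31)
river: ρ → (-31,38,19)
closes: descent 0, river 16
min |a| on river = 1

1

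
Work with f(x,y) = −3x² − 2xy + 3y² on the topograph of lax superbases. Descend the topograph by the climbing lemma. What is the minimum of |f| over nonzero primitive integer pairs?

descent: ρ → (3,2,-3)  [lands on river]
river: ρ → (-3,4,2)
river: ρ → (2,4,-3)
river: ρ → (-3,2,3)
river: ρ → (3,4,-2)
river: ρ → (-2,4,3)
closes: descent 1, river 6
min |a| on river = 2

2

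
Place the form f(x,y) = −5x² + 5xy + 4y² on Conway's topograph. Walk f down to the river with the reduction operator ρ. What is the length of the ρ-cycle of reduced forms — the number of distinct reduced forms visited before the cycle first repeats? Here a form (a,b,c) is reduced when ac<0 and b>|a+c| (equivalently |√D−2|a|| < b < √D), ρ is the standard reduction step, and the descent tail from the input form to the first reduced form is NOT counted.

D = 105, ⌊√D⌋ = 10
river: ρ → (4,3,-6)
river: ρ → (-6,9,1)
river: ρ → (1,9,-6)
river: ρ → (-6,3,4)
river: ρ → (4,5,-5)
river: ρ → (-5,5,4)
ρ-cycle length = 6 (tail of 0 descent steps not counted)

6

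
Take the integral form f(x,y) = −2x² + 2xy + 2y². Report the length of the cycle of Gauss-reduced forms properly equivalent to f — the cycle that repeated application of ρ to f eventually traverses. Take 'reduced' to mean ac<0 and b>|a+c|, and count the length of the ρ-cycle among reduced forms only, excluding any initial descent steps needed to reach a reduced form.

D = 20, ⌊√D⌋ = 4
river: ρ → (2,2,-2)
river: ρ → (-2,2,2)
ρ-cycle length = 2 (tail of 0 descent steps not counted)

2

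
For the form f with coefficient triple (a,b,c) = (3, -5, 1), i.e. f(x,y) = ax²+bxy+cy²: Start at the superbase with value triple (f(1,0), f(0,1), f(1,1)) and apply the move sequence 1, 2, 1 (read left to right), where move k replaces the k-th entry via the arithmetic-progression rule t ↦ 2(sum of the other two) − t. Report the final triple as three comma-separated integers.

start (3,1,-1) = (f(1,0),f(0,1),f(1,1))
replace slot 1: 2·(1+(-1)) − 3 = -3 → (-3,1,-1)
replace slot 2: 2·((-3)+(-1)) − 1 = -9 → (-3,-9,-1)
replace slot 1: 2·((-9)+(-1)) − (-3) = -17 → (-17,-9,-1)

-17,-9,-1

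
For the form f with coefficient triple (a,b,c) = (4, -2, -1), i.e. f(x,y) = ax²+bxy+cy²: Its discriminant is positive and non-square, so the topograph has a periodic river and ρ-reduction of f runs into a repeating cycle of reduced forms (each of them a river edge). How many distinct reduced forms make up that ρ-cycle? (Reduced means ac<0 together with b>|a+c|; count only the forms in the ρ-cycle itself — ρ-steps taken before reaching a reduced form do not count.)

D = 20, ⌊√D⌋ = 4
descent: ρ → (-1,4,1)  [lands on river]
river: ρ → (1,4,-1)
ρ-cycle length = 2 (tail of 1 descent step not counted)

2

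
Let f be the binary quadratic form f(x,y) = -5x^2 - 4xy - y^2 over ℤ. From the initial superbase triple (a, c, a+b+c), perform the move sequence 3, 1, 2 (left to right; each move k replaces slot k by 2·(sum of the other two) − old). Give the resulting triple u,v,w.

start (-5,-1,-10) = (f(1,0),f(0,1),f(1,1))
replace slot 3: 2·((-5)+(-1)) − (-10) = -2 → (-5,-1,-2)
replace slot 1: 2·((-1)+(-2)) − (-5) = -1 → (-1,-1,-2)
replace slot 2: 2·((-1)+(-2)) − (-1) = -5 → (-1,-5,-2)

-1,-5,-2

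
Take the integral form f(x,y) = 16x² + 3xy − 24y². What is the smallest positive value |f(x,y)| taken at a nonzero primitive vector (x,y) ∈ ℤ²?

descent: ρ → (-24,-3,16)
descent: ρ → (16,35,-5)  [lands on river]
river: ρ → (-5,35,16)
river: ρ → (16,29,-11)
river: ρ → (-11,37,4)
river: ρ → (4,35,-20)
river: ρ → (-20,5,19)
river: ρ → (19,33,-6)
river: ρ → (-6,39,1)
river: ρ → (1,39,-6)
river: ρ → (-6,33,19)
river: ρ → (19,5,-20)
river: ρ → (-20,35,4)
river: ρ → (4,37,-11)
river: ρ → (-11,29,16)
closes: descent 2, river 14
min |a| on river = 1

1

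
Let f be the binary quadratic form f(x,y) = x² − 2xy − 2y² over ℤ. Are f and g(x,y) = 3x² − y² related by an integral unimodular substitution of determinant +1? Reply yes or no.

D₁ = 12, D₂ = 12
river cycle of f (length 2): (-2, 2, 1), (1, 2, -2)
river cycle of g (length 2): (-1, 2, 2), (2, 2, -1)
cycles differ ⇒ inequivalent

no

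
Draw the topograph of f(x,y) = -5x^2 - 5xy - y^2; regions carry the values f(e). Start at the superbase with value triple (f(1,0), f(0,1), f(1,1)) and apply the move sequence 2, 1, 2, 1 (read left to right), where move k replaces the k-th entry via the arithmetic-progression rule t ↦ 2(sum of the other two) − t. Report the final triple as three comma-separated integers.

start (-5,-1,-11) = (f(1,0),f(0,1),f(1,1))
replace slot 2: 2·((-5)+(-11)) − (-1) = -31 → (-5,-31,-11)
replace slot 1: 2·((-31)+(-11)) − (-5) = -79 → (-79,-31,-11)
replace slot 2: 2·((-79)+(-11)) − (-31) = -149 → (-79,-149,-11)
replace slot 1: 2·((-149)+(-11)) − (-79) = -241 → (-241,-149,-11)

-241,-149,-11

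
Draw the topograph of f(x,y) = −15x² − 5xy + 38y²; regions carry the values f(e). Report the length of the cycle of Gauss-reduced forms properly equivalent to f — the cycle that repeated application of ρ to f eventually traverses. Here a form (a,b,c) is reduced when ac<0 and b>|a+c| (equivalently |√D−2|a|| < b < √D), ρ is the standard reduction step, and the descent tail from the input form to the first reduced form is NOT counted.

D = 2305, ⌊√D⌋ = 48
descent: ρ → (38,5,-15)
descent: ρ → (-15,25,28)  [lands on river]
river: ρ → (28,31,-12)
river: ρ → (-12,41,13)
river: ρ → (13,37,-18)
river: ρ → (-18,35,15)
river: ρ → (15,25,-28)
river: ρ → (-28,31,12)
river: ρ → (12,41,-13)
river: ρ → (-13,37,18)
river: ρ → (18,35,-15)
ρ-cycle length = 10 (tail of 2 descent steps not counted)

10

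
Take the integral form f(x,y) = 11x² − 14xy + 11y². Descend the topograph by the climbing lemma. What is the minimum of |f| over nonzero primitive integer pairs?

translate: b→8 (≡-14 mod 22), so (11,-14,11)→(11,8,8)
flip: (11,8,8)→(8,-8,11)
translate: b→8 (≡-8 mod 16), so (8,-8,11)→(8,8,11)
reduced (well bottom): (8,8,11) with a≤c, −a<b≤a
well minimum = a = 8

8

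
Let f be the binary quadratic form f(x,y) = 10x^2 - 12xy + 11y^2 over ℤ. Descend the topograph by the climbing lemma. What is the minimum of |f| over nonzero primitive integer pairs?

translate: b→8 (≡-12 mod 20), so (10,-12,11)→(10,8,9)
flip: (10,8,9)→(9,-8,10)
reduced (well bottom): (9,-8,10) with a≤c, −a<b≤a
well minimum = a = 9

9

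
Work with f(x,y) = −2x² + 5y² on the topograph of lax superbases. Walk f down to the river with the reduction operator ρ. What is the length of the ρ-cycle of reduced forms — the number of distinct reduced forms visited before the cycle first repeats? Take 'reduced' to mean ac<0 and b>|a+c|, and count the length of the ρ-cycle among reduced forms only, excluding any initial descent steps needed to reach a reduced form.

D = 40, ⌊√D⌋ = 6
descent: ρ → (5,0,-2)
descent: ρ → (-2,4,3)  [lands on river]
river: ρ → (3,2,-3)
river: ρ → (-3,4,2)
river: ρ → (2,4,-3)
river: ρ → (-3,2,3)
river: ρ → (3,4,-2)
ρ-cycle length = 6 (tail of 2 descent steps not counted)

6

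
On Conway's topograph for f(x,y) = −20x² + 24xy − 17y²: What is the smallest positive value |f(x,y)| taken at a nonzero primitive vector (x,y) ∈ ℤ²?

translate: b→16 (≡-24 mod 40), so (20,-24,17)→(20,16,13)
flip: (20,16,13)→(13,-16,20)
translate: b→10 (≡-16 mod 26), so (13,-16,20)→(13,10,17)
reduced (well bottom): (13,10,17) with a≤c, −a<b≤a
well minimum |f| = |-13| = 13 (negative-definite)

13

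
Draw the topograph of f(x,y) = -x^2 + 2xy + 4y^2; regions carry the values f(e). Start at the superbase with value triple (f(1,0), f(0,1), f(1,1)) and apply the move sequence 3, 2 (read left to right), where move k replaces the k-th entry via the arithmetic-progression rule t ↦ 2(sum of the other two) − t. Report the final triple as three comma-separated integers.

start (-1,4,5) = (f(1,0),f(0,1),f(1,1))
replace slot 3: 2·((-1)+4) − 5 = 1 → (-1,4,1)
replace slot 2: 2·((-1)+1) − 4 = -4 → (-1,-4,1)

-1,-4,1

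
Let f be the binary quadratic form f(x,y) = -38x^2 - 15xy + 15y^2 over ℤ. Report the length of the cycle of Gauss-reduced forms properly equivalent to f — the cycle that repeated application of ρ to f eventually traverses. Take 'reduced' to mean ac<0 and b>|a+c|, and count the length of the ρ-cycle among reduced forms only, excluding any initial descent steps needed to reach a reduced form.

D = 2505, ⌊√D⌋ = 50
descent: ρ → (15,45,-8)  [lands on river]
river: ρ → (-8,35,40)
river: ρ → (40,45,-3)
river: ρ → (-3,45,40)
river: ρ → (40,35,-8)
river: ρ → (-8,45,15)
ρ-cycle length = 6 (tail of 1 descent step not counted)

6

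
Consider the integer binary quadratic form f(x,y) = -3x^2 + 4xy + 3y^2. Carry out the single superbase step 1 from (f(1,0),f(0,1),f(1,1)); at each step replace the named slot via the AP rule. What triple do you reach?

start (-3,3,4) = (f(1,0),f(0,1),f(1,1))
replace slot 1: 2·(3+4) − (-3) = 17 → (17,3,4)

17,3,4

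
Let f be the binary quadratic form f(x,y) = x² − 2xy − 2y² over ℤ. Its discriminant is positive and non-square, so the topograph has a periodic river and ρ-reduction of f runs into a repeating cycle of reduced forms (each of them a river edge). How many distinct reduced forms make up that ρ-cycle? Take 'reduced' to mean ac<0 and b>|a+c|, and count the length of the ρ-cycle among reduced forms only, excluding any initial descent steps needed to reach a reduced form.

D = 12, ⌊√D⌋ = 3
descent: ρ → (-2,2,1)  [lands on river]
river: ρ → (1,2,-2)
ρ-cycle length = 2 (tail of 1 descent step not counted)

2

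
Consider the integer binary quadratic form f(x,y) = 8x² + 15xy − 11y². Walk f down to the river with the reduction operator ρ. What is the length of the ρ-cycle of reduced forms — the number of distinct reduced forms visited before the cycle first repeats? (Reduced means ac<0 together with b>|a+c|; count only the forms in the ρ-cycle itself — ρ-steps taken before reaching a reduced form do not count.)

D = 577, ⌊√D⌋ = 24
river: ρ → (-11,7,12)
river: ρ → (12,17,-6)
river: ρ → (-6,19,9)
river: ρ → (9,17,-8)
river: ρ → (-8,15,11)
river: ρ → (11,7,-12)
river: ρ → (-12,17,6)
river: ρ → (6,19,-9)
river: ρ → (-9,17,8)
river: ρ → (8,15,-11)
ρ-cycle length = 10 (tail of 0 descent steps not counted)

10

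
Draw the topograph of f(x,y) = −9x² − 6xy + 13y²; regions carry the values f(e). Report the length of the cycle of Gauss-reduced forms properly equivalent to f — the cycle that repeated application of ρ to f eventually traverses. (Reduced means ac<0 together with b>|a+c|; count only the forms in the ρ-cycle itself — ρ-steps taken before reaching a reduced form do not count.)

D = 504, ⌊√D⌋ = 22
descent: ρ → (13,6,-9)  [lands on river]
river: ρ → (-9,12,10)
river: ρ → (10,8,-11)
river: ρ → (-11,14,7)
river: ρ → (7,14,-11)
river: ρ → (-11,8,10)
river: ρ → (10,12,-9)
river: ρ → (-9,6,13)
river: ρ → (13,20,-2)
river: ρ → (-2,20,13)
ρ-cycle length = 10 (tail of 1 descent step not counted)

10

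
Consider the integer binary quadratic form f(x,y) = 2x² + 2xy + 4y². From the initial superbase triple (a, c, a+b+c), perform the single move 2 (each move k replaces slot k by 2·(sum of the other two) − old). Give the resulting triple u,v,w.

start (2,4,8) = (f(1,0),f(0,1),f(1,1))
replace slot 2: 2·(2+8) − 4 = 16 → (2,16,8)

2,16,8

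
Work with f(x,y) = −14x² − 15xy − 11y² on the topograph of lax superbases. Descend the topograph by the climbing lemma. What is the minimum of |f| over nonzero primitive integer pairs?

translate: b→-13 (≡15 mod 28), so (14,15,11)→(14,-13,10)
flip: (14,-13,10)→(10,13,14)
translate: b→-7 (≡13 mod 20), so (10,13,14)→(10,-7,11)
reduced (well bottom): (10,-7,11) with a≤c, −a<b≤a
well minimum |f| = |-10| = 10 (negative-definite)

10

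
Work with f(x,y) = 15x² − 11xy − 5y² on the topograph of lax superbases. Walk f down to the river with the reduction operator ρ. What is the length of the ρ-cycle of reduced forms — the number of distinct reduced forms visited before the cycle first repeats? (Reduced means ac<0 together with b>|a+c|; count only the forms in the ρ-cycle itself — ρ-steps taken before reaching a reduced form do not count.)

D = 421, ⌊√D⌋ = 20
descent: ρ → (-5,11,15)  [lands on river]
river: ρ → (15,19,-1)
river: ρ → (-1,19,15)
river: ρ → (15,11,-5)
river: ρ → (-5,19,3)
river: ρ → (3,17,-11)
river: ρ → (-11,5,9)
river: ρ → (9,13,-7)
river: ρ → (-7,15,7)
river: ρ → (7,13,-9)
river: ρ → (-9,5,11)
river: ρ → (11,17,-3)
river: ρ → (-3,19,5)
river: ρ → (5,11,-15)
river: ρ → (-15,19,1)
river: ρ → (1,19,-15)
river: ρ → (-15,11,5)
river: ρ → (5,19,-3)
river: ρ → (-3,17,11)
river: ρ → (11,5,-9)
river: ρ → (-9,13,7)
river: ρ → (7,15,-7)
river: ρ → (-7,13,9)
river: ρ → (9,5,-11)
river: ρ → (-11,17,3)
river: ρ → (3,19,-5)
ρ-cycle length = 26 (tail of 1 descent step not counted)

26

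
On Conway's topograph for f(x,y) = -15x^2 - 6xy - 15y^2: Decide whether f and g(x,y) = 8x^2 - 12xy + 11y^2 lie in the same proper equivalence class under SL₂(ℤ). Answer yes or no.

D₁ = -864, D₂ = -208
discriminants differ ⇒ not SL₂(ℤ)-equivalent

no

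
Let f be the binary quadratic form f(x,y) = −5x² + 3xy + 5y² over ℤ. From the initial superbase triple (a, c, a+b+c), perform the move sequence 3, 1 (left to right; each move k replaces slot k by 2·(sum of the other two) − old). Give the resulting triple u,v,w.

start (-5,5,3) = (f(1,0),f(0,1),f(1,1))
replace slot 3: 2·((-5)+5) − 3 = -3 → (-5,5,-3)
replace slot 1: 2·(5+(-3)) − (-5) = 9 → (9,5,-3)

9,5,-3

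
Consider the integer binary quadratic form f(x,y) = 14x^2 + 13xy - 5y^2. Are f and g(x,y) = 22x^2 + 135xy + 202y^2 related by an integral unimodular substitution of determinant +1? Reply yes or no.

D₁ = 449, D₂ = 449
river cycle of f (length 38): (-5, 17, 8), (8, 15, -7), (-7, 13, 10), (10, 7, -10), (-10, 13, 7), (7, 15, -8), (-8, 17, 5), (5, 13, -14), (-14, 15, 4), (4, 17, -10), … (28 more)
river cycle of g (length 38): (-5, 17, 8), (8, 15, -7), (-7, 13, 10), (10, 7, -10), (-10, 13, 7), (7, 15, -8), (-8, 17, 5), (5, 13, -14), (-14, 15, 4), (4, 17, -10), … (28 more)
cycles coincide ⇒ equivalent

yes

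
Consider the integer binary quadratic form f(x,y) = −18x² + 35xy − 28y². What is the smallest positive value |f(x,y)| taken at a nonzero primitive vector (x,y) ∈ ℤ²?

translate: b→1 (≡-35 mod 36), so (18,-35,28)→(18,1,11)
flip: (18,1,11)→(11,-1,18)
reduced (well bottom): (11,-1,18) with a≤c, −a<b≤a
well minimum |f| = |-11| = 11 (negative-definite)

11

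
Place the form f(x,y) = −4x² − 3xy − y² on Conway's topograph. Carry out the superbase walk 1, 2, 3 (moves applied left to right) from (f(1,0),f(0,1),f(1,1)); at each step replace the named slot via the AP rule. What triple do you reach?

start (-4,-1,-8) = (f(1,0),f(0,1),f(1,1))
replace slot 1: 2·((-1)+(-8)) − (-4) = -14 → (-14,-1,-8)
replace slot 2: 2·((-14)+(-8)) − (-1) = -43 → (-14,-43,-8)
replace slot 3: 2·((-14)+(-43)) − (-8) = -106 → (-14,-43,-106)

-14,-43,-106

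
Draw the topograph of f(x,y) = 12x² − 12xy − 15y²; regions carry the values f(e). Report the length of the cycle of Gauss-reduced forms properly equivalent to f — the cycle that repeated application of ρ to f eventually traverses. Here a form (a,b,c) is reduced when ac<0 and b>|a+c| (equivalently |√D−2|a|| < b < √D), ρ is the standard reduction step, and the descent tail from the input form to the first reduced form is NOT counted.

D = 864, ⌊√D⌋ = 29
descent: ρ → (-15,12,12)  [lands on river]
river: ρ → (12,12,-15)
river: ρ → (-15,18,9)
river: ρ → (9,18,-15)
ρ-cycle length = 4 (tail of 1 descent step not counted)

4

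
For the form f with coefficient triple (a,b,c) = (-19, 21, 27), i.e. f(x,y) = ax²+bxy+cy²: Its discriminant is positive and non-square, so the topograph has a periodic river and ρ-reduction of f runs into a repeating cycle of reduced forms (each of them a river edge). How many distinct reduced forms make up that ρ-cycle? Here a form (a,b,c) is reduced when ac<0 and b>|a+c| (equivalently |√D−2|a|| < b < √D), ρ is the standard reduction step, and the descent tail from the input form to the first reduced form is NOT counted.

D = 2493, ⌊√D⌋ = 49
river: ρ → (27,33,-13)
river: ρ → (-13,45,9)
river: ρ → (9,45,-13)
river: ρ → (-13,33,27)
river: ρ → (27,21,-19)
river: ρ → (-19,17,29)
river: ρ → (29,41,-7)
river: ρ → (-7,43,23)
river: ρ → (23,49,-1)
river: ρ → (-1,49,23)
river: ρ → (23,43,-7)
river: ρ → (-7,41,29)
river: ρ → (29,17,-19)
river: ρ → (-19,21,27)
ρ-cycle length = 14 (tail of 0 descent steps not counted)

14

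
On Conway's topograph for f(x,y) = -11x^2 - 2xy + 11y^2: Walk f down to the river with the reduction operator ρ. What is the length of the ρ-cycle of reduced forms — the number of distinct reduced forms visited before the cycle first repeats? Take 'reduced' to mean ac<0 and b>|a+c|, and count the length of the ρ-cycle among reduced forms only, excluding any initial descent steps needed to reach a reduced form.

D = 488, ⌊√D⌋ = 22
descent: ρ → (11,2,-11)  [lands on river]
river: ρ → (-11,20,2)
river: ρ → (2,20,-11)
river: ρ → (-11,2,11)
river: ρ → (11,20,-2)
river: ρ → (-2,20,11)
ρ-cycle length = 6 (tail of 1 descent step not counted)

6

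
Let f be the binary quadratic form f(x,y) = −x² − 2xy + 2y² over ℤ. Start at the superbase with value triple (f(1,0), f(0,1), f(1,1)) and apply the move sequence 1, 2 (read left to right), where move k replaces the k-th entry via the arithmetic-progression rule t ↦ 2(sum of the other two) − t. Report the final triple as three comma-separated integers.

start (-1,2,-1) = (f(1,0),f(0,1),f(1,1))
replace slot 1: 2·(2+(-1)) − (-1) = 3 → (3,2,-1)
replace slot 2: 2·(3+(-1)) − 2 = 2 → (3,2,-1)

3,2,-1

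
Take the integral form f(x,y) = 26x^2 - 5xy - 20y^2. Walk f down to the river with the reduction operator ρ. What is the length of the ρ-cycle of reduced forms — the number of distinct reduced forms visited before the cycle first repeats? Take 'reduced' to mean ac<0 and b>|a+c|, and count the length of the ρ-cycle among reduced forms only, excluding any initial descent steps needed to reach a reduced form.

D = 2105, ⌊√D⌋ = 45
descent: ρ → (-20,45,1)  [lands on river]
river: ρ → (1,45,-20)
river: ρ → (-20,35,11)
river: ρ → (11,31,-26)
river: ρ → (-26,21,16)
river: ρ → (16,43,-4)
river: ρ → (-4,45,5)
river: ρ → (5,45,-4)
river: ρ → (-4,43,16)
river: ρ → (16,21,-26)
river: ρ → (-26,31,11)
river: ρ → (11,35,-20)
ρ-cycle length = 12 (tail of 1 descent step not counted)

12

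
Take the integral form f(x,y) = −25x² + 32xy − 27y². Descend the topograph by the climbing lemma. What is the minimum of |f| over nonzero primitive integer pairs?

translate: b→18 (≡-32 mod 50), so (25,-32,27)→(25,18,20)
flip: (25,18,20)→(20,-18,25)
reduced (well bottom): (20,-18,25) with a≤c, −a<b≤a
well minimum |f| = |-20| = 20 (negative-definite)

20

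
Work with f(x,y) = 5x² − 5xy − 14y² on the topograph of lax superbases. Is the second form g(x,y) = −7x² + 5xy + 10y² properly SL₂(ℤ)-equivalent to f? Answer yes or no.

D₁ = 305, D₂ = 305
river cycle of f (length 4): (5, 15, -4), (-4, 17, 1), (1, 17, -4), (-4, 15, 5)
river cycle of g (length 8): (10, 15, -2), (-2, 17, 2), (2, 15, -10), (-10, 5, 7), (7, 9, -8), (-8, 7, 8), (8, 9, -7), (-7, 5, 10)
cycles differ ⇒ inequivalent

no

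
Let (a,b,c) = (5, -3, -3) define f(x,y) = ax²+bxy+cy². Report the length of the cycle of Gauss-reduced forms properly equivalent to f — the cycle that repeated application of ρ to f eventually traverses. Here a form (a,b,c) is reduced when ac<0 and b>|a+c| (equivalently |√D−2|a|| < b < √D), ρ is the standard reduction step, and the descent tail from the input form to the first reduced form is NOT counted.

D = 69, ⌊√D⌋ = 8
descent: ρ → (-3,3,5)  [lands on river]
river: ρ → (5,7,-1)
river: ρ → (-1,7,5)
river: ρ → (5,3,-3)
ρ-cycle length = 4 (tail of 1 descent step not counted)

4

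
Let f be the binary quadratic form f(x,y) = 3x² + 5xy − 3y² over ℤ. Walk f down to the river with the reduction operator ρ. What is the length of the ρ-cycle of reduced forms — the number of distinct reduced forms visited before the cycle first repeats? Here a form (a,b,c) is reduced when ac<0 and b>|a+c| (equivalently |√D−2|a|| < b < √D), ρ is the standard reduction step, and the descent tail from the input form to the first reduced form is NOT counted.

D = 61, ⌊√D⌋ = 7
river: ρ → (-3,7,1)
river: ρ → (1,7,-3)
river: ρ → (-3,5,3)
river: ρ → (3,7,-1)
river: ρ → (-1,7,3)
river: ρ → (3,5,-3)
ρ-cycle length = 6 (tail of 0 descent steps not counted)

6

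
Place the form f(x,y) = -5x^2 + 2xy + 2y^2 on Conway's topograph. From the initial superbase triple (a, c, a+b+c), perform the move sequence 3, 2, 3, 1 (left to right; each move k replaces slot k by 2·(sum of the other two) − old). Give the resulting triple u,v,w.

start (-5,2,-1) = (f(1,0),f(0,1),f(1,1))
replace slot 3: 2·((-5)+2) − (-1) = -5 → (-5,2,-5)
replace slot 2: 2·((-5)+(-5)) − 2 = -22 → (-5,-22,-5)
replace slot 3: 2·((-5)+(-22)) − (-5) = -49 → (-5,-22,-49)
replace slot 1: 2·((-22)+(-49)) − (-5) = -137 → (-137,-22,-49)

-137,-22,-49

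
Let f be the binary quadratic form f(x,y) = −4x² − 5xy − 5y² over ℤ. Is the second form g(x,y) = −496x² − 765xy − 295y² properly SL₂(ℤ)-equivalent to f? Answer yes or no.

D₁ = -55, D₂ = -55
f is negative-definite; reduce −f:
−f: translate: b→-3 (≡5 mod 8), so (4,5,5)→(4,-3,4)
−f: flip: (4,-3,4)→(4,3,4)
−f: reduced (well bottom): (4,3,4) with a≤c, −a<b≤a
flip sign back: reduced form of f is (-4,-3,-4)
g is negative-definite; reduce −g:
−g: translate: b→-227 (≡765 mod 992), so (496,765,295)→(496,-227,26)
−g: flip: (496,-227,26)→(26,227,496)
−g: translate: b→19 (≡227 mod 52), so (26,227,496)→(26,19,4)
−g: flip: (26,19,4)→(4,-19,26)
−g: translate: b→-3 (≡-19 mod 8), so (4,-19,26)→(4,-3,4)
−g: flip: (4,-3,4)→(4,3,4)
−g: reduced (well bottom): (4,3,4) with a≤c, −a<b≤a
flip sign back: reduced form of g is (-4,-3,-4)
reduced forms (-4, -3, -4) vs (-4, -3, -4) ⇒ equivalent

yes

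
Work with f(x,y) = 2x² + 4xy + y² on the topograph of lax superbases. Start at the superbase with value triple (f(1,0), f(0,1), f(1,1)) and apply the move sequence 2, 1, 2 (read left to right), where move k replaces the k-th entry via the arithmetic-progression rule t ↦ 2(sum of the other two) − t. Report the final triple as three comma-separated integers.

start (2,1,7) = (f(1,0),f(0,1),f(1,1))
replace slot 2: 2·(2+7) − 1 = 17 → (2,17,7)
replace slot 1: 2·(17+7) − 2 = 46 → (46,17,7)
replace slot 2: 2·(46+7) − 17 = 89 → (46,89,7)

46,89,7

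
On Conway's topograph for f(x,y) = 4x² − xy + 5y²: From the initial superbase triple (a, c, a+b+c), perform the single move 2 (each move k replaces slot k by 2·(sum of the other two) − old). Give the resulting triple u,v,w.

start (4,5,8) = (f(1,0),f(0,1),f(1,1))
replace slot 2: 2·(4+8) − 5 = 19 → (4,19,8)

4,19,8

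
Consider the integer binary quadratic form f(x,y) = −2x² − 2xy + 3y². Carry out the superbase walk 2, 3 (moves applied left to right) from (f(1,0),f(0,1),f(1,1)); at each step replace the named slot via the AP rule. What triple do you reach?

start (-2,3,-1) = (f(1,0),f(0,1),f(1,1))
replace slot 2: 2·((-2)+(-1)) − 3 = -9 → (-2,-9,-1)
replace slot 3: 2·((-2)+(-9)) − (-1) = -21 → (-2,-9,-21)

-2,-9,-21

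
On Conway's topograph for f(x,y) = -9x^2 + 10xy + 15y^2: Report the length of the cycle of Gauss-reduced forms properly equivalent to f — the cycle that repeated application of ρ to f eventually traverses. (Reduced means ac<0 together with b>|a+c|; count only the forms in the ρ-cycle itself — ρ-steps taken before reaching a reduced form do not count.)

D = 640, ⌊√D⌋ = 25
river: ρ → (15,20,-4)
river: ρ → (-4,20,15)
river: ρ → (15,10,-9)
river: ρ → (-9,8,16)
river: ρ → (16,24,-1)
river: ρ → (-1,24,16)
river: ρ → (16,8,-9)
river: ρ → (-9,10,15)
ρ-cycle length = 8 (tail of 0 descent steps not counted)

8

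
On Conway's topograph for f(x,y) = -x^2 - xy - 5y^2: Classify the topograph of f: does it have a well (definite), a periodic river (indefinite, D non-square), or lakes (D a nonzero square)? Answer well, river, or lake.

D = b²−4ac = (-1)² − 4·(-1)·(-5) = -19
D < 0 ⇒ definite ⇒ every region one sign ⇒ single well

well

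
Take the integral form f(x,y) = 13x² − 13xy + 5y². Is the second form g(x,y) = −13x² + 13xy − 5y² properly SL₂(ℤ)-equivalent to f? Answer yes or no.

D₁ = -91, D₂ = -91
f: translate: b→13 (≡-13 mod 26), so (13,-13,5)→(13,13,5)
f: flip: (13,13,5)→(5,-13,13)
f: translate: b→-3 (≡-13 mod 10), so (5,-13,13)→(5,-3,5)
f: flip: (5,-3,5)→(5,3,5)
f: reduced (well bottom): (5,3,5) with a≤c, −a<b≤a
g is negative-definite; reduce −g:
−g: translate: b→13 (≡-13 mod 26), so (13,-13,5)→(13,13,5)
−g: flip: (13,13,5)→(5,-13,13)
−g: translate: b→-3 (≡-13 mod 10), so (5,-13,13)→(5,-3,5)
−g: flip: (5,-3,5)→(5,3,5)
−g: reduced (well bottom): (5,3,5) with a≤c, −a<b≤a
flip sign back: reduced form of g is (-5,-3,-5)
reduced forms (5, 3, 5) vs (-5, -3, -5) ⇒ inequivalent

no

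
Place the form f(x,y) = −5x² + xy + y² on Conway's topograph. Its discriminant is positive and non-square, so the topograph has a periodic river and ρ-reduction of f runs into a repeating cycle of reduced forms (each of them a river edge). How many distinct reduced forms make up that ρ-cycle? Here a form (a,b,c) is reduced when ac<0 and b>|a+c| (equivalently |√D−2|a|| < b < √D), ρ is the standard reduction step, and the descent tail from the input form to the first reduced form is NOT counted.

D = 21, ⌊√D⌋ = 4
descent: ρ → (1,3,-3)  [lands on river]
river: ρ → (-3,3,1)
ρ-cycle length = 2 (tail of 1 descent step not counted)

2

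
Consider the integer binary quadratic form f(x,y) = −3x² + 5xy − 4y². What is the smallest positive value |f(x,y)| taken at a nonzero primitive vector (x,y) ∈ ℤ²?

translate: b→1 (≡-5 mod 6), so (3,-5,4)→(3,1,2)
flip: (3,1,2)→(2,-1,3)
reduced (well bottom): (2,-1,3) with a≤c, −a<b≤a
well minimum |f| = |-2| = 2 (negative-definite)

2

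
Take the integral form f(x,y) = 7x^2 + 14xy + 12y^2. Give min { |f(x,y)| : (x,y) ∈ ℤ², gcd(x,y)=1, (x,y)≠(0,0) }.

translate: b→0 (≡14 mod 14), so (7,14,12)→(7,0,5)
flip: (7,0,5)→(5,0,7)
reduced (well bottom): (5,0,7) with a≤c, −a<b≤a
well minimum = a = 5

5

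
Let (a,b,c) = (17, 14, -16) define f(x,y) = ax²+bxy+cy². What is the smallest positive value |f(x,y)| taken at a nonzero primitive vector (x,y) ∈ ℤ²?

river: ρ → (-16,18,15)
river: ρ → (15,12,-19)
river: ρ → (-19,26,8)
river: ρ → (8,22,-25)
river: ρ → (-25,28,5)
river: ρ → (5,32,-13)
river: ρ → (-13,20,17)
river: ρ → (17,14,-16)
closes: descent 0, river 8
min |a| on river = 5

5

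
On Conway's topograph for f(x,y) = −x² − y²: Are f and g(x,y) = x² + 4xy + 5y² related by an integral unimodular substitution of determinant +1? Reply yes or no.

D₁ = -4, D₂ = -4
f is negative-definite; reduce −f:
−f: reduced (well bottom): (1,0,1) with a≤c, −a<b≤a
flip sign back: reduced form of f is (-1,0,-1)
g: translate: b→0 (≡4 mod 2), so (1,4,5)→(1,0,1)
g: reduced (well bottom): (1,0,1) with a≤c, −a<b≤a
reduced forms (-1, 0, -1) vs (1, 0, 1) ⇒ inequivalent

no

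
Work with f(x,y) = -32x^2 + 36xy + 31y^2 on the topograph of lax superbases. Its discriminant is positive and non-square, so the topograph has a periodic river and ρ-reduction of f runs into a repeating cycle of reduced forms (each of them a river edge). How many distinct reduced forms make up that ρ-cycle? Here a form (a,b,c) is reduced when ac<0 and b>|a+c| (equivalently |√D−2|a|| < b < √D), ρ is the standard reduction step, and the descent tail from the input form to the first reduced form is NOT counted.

D = 5264, ⌊√D⌋ = 72
river: ρ → (31,26,-37)
river: ρ → (-37,48,20)
river: ρ → (20,72,-1)
river: ρ → (-1,72,20)
river: ρ → (20,48,-37)
river: ρ → (-37,26,31)
river: ρ → (31,36,-32)
river: ρ → (-32,28,35)
river: ρ → (35,42,-25)
river: ρ → (-25,58,19)
river: ρ → (19,56,-28)
river: ρ → (-28,56,19)
river: ρ → (19,58,-25)
river: ρ → (-25,42,35)
river: ρ → (35,28,-32)
river: ρ → (-32,36,31)
ρ-cycle length = 16 (tail of 0 descent steps not counted)

16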